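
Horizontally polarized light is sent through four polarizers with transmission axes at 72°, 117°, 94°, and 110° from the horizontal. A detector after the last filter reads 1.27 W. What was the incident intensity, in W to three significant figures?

By Malus's law, I₁ = I₀ cos²(72° − 0°) = I₀ cos²(72°) = 0.09549 I₀.
I₂ = I₁ cos²(117° − 72°) = 0.09549 I₀ · cos²(45°) = 0.04775 I₀.
I₃ = I₂ cos²(94° − 117°) = 0.04775 I₀ · cos²(23°) = 0.04046 I₀.
I₄ = I₃ cos²(110° − 94°) = 0.04046 I₀ · cos²(16°) = 0.03738 I₀.
So 1.27 W = 0.03738 I₀, giving I₀ = 1.27/0.03738 = 33.97 W.

I₀ ≈ 34.0 W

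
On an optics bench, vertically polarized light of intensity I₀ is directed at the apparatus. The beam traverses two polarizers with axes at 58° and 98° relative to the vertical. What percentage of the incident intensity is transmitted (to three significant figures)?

I₁ = I₀ cos²(58° − 0°) = I₀ cos²(58°) = 0.2808 I₀.
I₂ = I₁ cos²(98° − 58°) = 0.2808 I₀ · cos²(40°) = 0.1648 I₀.
That is 16.48% of the incident intensity.

≈ 16.5%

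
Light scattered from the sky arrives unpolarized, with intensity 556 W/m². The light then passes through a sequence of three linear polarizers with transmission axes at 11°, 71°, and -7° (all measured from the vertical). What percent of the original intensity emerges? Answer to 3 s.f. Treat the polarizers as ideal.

≈ 0.540%

Unpolarized light through the first polarizer → I₁ = 556 W/m²/2 = 278 W/m², polarized at 11°.
I₂ = I₁ · cos²(60°) = 278 · 0.25 = 69.5 W/m².
I₃ = I₂ · cos²(78°) = 69.5 · 0.04323 = 3.004 W/m².
That is 0.5403% of the incident intensity.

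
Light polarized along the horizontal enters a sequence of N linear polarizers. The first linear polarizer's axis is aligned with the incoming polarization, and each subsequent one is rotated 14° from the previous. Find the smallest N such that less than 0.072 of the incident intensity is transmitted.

First polarizer is aligned with the polarization: full transmission.
Each further stage multiplies by cos²(14°) = 0.9415.
After N polarizers: T = 0.9415^(N−1). Require T < 0.072 ⇒ N−1 > ln(0.072)/ln(0.9415) = 43.63, so N−1 ≥ 44 and N = 45.
Check: N=45 gives T = 0.0704 < 0.072; N=44 gives T = 0.07477.

N = 45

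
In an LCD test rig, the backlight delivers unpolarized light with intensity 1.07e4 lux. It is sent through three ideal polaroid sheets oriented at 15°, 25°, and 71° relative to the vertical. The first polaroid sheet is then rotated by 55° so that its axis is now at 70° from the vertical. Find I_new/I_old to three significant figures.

Before rotation:
Unpolarized light through the first polarizer → I₁ = ½ I₀, now polarized at 15°.
I₂ = I₁ cos²(25° − 15°) = 0.5 I₀ · cos²(10°) = 0.4849 I₀.
I₃ = I₂ cos²(71° − 25°) = 0.4849 I₀ · cos²(46°) = 0.234 I₀.
After rotation:
Unpolarized light through the first polarizer → I₁ = ½ I₀, now polarized at 70°.
I₂ = I₁ cos²(25° − 70°) = 0.5 I₀ · cos²(45°) = 0.25 I₀.
I₃ = I₂ cos²(71° − 25°) = 0.25 I₀ · cos²(46°) = 0.1206 I₀.
Ratio = 0.1206 / 0.234 = 0.5155.

I_new/I_old ≈ 0.516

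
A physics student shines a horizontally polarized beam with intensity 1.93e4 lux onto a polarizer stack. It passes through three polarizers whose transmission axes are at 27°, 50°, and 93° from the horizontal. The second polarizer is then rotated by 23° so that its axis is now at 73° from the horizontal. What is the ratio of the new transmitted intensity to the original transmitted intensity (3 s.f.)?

Before rotation:
By Malus's law, I₁ = I₀ cos²(27° − 0°) = I₀ cos²(27°) = 0.7939 I₀.
I₂ = I₁ cos²(50° − 27°) = 0.7939 I₀ · cos²(23°) = 0.6727 I₀.
I₃ = I₂ cos²(93° − 50°) = 0.6727 I₀ · cos²(43°) = 0.3598 I₀.
After rotation:
I₁ = I₀ cos²(27° − 0°) = I₀ cos²(27°) = 0.7939 I₀.
I₂ = I₁ cos²(73° − 27°) = 0.7939 I₀ · cos²(46°) = 0.3831 I₀.
I₃ = I₂ cos²(93° − 73°) = 0.3831 I₀ · cos²(20°) = 0.3383 I₀.
Ratio = 0.3383 / 0.3598 = 0.9402.

I_new/I_old ≈ 0.940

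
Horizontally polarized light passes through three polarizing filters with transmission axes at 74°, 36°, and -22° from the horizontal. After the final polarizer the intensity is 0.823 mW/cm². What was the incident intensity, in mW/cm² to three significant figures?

I₀ ≈ 62.1 mW/cm²

I₁ = I₀ cos²(74° − 0°) = I₀ cos²(74°) = 0.07598 I₀.
I₂ = I₁ cos²(36° − 74°) = 0.07598 I₀ · cos²(38°) = 0.04718 I₀.
I₃ = I₂ cos²(-22° − 36°) = 0.04718 I₀ · cos²(58°) = 0.01325 I₀.
So 0.823 mW/cm² = 0.01325 I₀, giving I₀ = 0.823/0.01325 = 62.12 mW/cm².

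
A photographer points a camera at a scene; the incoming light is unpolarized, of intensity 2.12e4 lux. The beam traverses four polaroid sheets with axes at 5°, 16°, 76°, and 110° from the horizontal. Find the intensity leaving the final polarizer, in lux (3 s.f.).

I ≈ 1760 lux

Unpolarized light through the first polarizer → I₁ = 2.12e4 lux/2 = 1.06e+04 lux, polarized at 5°.
I₂ = I₁ · cos²(11°) = 1.06e+04 · 0.9636 = 1.021e+04 lux.
I₃ = I₂ · cos²(60°) = 1.021e+04 · 0.25 = 2554 lux.
I₄ = I₃ · cos²(34°) = 2554 · 0.6873 = 1755 lux.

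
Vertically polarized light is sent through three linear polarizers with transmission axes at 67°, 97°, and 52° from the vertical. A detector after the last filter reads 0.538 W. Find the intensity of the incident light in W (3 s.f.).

By Malus's law, I₁ = I₀ cos²(67° − 0°) = I₀ cos²(67°) = 0.1527 I₀.
I₂ = I₁ cos²(97° − 67°) = 0.1527 I₀ · cos²(30°) = 0.1145 I₀.
I₃ = I₂ cos²(52° − 97°) = 0.1145 I₀ · cos²(45°) = 0.05725 I₀.
So 0.538 W = 0.05725 I₀, giving I₀ = 0.538/0.05725 = 9.397 W.

I₀ ≈ 9.40 W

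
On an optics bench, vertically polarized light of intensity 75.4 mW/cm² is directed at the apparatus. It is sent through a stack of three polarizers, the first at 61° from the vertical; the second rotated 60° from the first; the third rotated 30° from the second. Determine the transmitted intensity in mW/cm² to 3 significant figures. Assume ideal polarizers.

By Malus's law, I₁ = 75.4 mW/cm² · cos²(61°) = 17.72 mW/cm².
I₂ = I₁ · cos²(60°) = 17.72 · 0.25 = 4.431 mW/cm².
I₃ = I₂ · cos²(30°) = 4.431 · 0.75 = 3.323 mW/cm².

I ≈ 3.32 mW/cm²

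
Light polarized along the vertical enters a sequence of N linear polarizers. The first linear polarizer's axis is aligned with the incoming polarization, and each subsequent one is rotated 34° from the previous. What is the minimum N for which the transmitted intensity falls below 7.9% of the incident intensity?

N = 8

First polarizer is aligned with the polarization: full transmission.
Each further stage multiplies by cos²(34°) = 0.6873.
After N polarizers: T = 0.6873^(N−1). Require T < 0.079 ⇒ N−1 > ln(0.079)/ln(0.6873) = 6.77, so N−1 ≥ 7 and N = 8.
Check: N=8 gives T = 0.07245 < 0.079; N=7 gives T = 0.1054.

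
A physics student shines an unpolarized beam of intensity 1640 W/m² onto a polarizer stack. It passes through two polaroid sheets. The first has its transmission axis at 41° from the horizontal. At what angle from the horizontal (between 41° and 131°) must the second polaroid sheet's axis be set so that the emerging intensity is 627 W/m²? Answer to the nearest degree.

Unpolarized light through the first polarizer → I₁ = ½ I₀, now polarized at 41°.
Target fraction: 627 / 1640 W/m² = 0.3823 of I₀.
Need I₂/I₀ = 0.3823, so cos²(θ − 41°) = 0.3823 / 0.5 = 0.7646.
θ − 41° = arccos(√0.7646) = 29.0°, giving θ ≈ 41 + 29.0 = 70.0°.

θ ≈ 70°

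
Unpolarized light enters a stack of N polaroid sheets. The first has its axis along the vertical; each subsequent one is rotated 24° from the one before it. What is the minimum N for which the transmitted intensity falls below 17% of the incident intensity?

First polarizer halves the unpolarized light: factor 1/2.
Each further stage multiplies by cos²(24°) = 0.8346.
After N polarizers: T = 0.5·0.8346^(N−1). Require T < 0.17 ⇒ N−1 > ln(0.17/0.5)/ln(0.8346) = 5.97, so N−1 ≥ 6 and N = 7.
Check: N=7 gives T = 0.1689 < 0.17; N=6 gives T = 0.2024.

N = 7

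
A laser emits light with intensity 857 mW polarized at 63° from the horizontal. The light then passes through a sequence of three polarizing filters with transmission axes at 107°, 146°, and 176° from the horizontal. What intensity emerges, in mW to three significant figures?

I ≈ 201 mW

I₁ = 857 mW · cos²(44°) = 443.5 mW.
I₂ = I₁ · cos²(39°) = 443.5 · 0.604 = 267.8 mW.
I₃ = I₂ · cos²(30°) = 267.8 · 0.75 = 200.9 mW.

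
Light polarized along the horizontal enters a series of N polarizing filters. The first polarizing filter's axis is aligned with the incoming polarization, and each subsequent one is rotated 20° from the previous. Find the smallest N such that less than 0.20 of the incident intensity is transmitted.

N = 14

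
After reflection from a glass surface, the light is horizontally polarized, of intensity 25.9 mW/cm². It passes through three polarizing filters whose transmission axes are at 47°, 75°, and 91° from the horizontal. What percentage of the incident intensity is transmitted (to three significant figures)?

≈ 33.5%

I₁ = 25.9 mW/cm² · cos²(47°) = 12.05 mW/cm².
I₂ = I₁ · cos²(28°) = 12.05 · 0.7796 = 9.392 mW/cm².
I₃ = I₂ · cos²(16°) = 9.392 · 0.924 = 8.678 mW/cm².
That is 33.51% of the incident intensity.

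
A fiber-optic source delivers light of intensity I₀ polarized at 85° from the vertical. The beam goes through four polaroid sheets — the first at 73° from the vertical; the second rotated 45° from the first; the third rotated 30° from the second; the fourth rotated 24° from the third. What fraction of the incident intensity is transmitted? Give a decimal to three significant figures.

≈ 0.299 I₀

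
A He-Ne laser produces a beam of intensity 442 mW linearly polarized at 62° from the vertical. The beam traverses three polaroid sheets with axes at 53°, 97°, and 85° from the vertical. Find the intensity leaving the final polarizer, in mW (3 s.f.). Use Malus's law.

By Malus's law, I₁ = 442 mW · cos²(9°) = 431.2 mW.
I₂ = I₁ · cos²(44°) = 431.2 · 0.5174 = 223.1 mW.
I₃ = I₂ · cos²(12°) = 223.1 · 0.9568 = 213.5 mW.

I ≈ 213 mW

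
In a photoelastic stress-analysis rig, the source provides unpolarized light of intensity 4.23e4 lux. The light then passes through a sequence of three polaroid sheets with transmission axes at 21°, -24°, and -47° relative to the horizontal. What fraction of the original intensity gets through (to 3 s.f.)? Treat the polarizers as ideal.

Unpolarized light through the first polarizer → I₁ = 4.23e4 lux/2 = 2.115e+04 lux, polarized at 21°.
I₂ = I₁ · cos²(45°) = 2.115e+04 · 0.5 = 1.058e+04 lux.
I₃ = I₂ · cos²(23°) = 1.058e+04 · 0.8473 = 8961 lux.
Transmitted fraction = 0.2118.

I/I₀ ≈ 0.212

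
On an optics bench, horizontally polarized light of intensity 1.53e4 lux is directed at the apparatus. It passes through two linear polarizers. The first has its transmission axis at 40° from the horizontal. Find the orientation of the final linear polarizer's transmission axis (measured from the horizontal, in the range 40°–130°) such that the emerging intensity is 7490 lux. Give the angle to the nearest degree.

θ ≈ 64°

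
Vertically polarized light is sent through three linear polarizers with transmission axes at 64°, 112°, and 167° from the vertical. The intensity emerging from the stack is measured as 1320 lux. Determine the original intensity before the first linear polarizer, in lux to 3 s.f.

By Malus's law, I₁ = I₀ cos²(64° − 0°) = I₀ cos²(64°) = 0.1922 I₀.
I₂ = I₁ cos²(112° − 64°) = 0.1922 I₀ · cos²(48°) = 0.08604 I₀.
I₃ = I₂ cos²(167° − 112°) = 0.08604 I₀ · cos²(55°) = 0.02831 I₀.
So 1320 lux = 0.02831 I₀, giving I₀ = 1320/0.02831 = 4.663e+04 lux.

I₀ ≈ 4.66e4 lux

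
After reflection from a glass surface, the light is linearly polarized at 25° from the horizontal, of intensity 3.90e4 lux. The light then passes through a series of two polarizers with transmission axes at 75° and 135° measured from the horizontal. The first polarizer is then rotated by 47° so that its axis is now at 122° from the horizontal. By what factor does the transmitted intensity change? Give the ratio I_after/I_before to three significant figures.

I_new/I_old ≈ 0.137

Before rotation:
I₁ = I₀ cos²(75° − 25°) = I₀ cos²(50°) = 0.4132 I₀.
I₂ = I₁ cos²(135° − 75°) = 0.4132 I₀ · cos²(60°) = 0.1033 I₀.
After rotation:
I₁ = I₀ cos²(122° − 25°) = I₀ cos²(83°) = 0.01485 I₀.
I₂ = I₁ cos²(135° − 122°) = 0.01485 I₀ · cos²(13°) = 0.0141 I₀.
Ratio = 0.0141 / 0.1033 = 0.1365.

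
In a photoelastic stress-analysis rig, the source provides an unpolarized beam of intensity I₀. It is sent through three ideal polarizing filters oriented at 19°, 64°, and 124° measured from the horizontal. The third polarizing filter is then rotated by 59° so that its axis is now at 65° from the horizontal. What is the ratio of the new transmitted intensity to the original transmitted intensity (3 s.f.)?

Before rotation:
Unpolarized light through the first polarizer → I₁ = ½ I₀, now polarized at 19°.
I₂ = I₁ cos²(64° − 19°) = 0.5 I₀ · cos²(45°) = 0.25 I₀.
I₃ = I₂ cos²(124° − 64°) = 0.25 I₀ · cos²(60°) = 0.0625 I₀.
After rotation:
Unpolarized light through the first polarizer → I₁ = ½ I₀, now polarized at 19°.
I₂ = I₁ cos²(64° − 19°) = 0.5 I₀ · cos²(45°) = 0.25 I₀.
I₃ = I₂ cos²(65° − 64°) = 0.25 I₀ · cos²(1°) = 0.2499 I₀.
Ratio = 0.2499 / 0.0625 = 3.999.

I_new/I_old ≈ 4.00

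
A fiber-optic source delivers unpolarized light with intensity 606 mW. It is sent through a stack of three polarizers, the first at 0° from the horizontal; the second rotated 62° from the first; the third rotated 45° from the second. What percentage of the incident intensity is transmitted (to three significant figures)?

Unpolarized light through the first polarizer → I₁ = 606 mW/2 = 303 mW, polarized at 0°.
I₂ = I₁ · cos²(62°) = 303 · 0.2204 = 66.78 mW.
I₃ = I₂ · cos²(45°) = 66.78 · 0.5 = 33.39 mW.
That is 5.51% of the incident intensity.

≈ 5.51%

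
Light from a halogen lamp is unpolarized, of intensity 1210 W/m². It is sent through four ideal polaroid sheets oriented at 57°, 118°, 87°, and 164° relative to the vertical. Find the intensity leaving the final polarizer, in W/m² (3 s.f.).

Unpolarized light through the first polarizer → I₁ = 1210 W/m²/2 = 605 W/m², polarized at 57°.
I₂ = I₁ · cos²(61°) = 605 · 0.235 = 142.2 W/m².
I₃ = I₂ · cos²(31°) = 142.2 · 0.7347 = 104.5 W/m².
I₄ = I₃ · cos²(77°) = 104.5 · 0.0506 = 5.287 W/m².

I ≈ 5.29 W/m²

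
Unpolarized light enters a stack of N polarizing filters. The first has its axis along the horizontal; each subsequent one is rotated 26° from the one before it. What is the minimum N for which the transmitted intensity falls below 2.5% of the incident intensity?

N = 16

First polarizer halves the unpolarized light: factor 1/2.
Each further stage multiplies by cos²(26°) = 0.8078.
After N polarizers: T = 0.5·0.8078^(N−1). Require T < 0.025 ⇒ N−1 > ln(0.025/0.5)/ln(0.8078) = 14.04, so N−1 ≥ 15 and N = 16.
Check: N=16 gives T = 0.02036 < 0.025; N=15 gives T = 0.0252.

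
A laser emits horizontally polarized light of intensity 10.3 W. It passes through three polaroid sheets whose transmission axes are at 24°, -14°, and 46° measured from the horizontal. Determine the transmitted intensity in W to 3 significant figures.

I ≈ 1.33 W

I₁ = 10.3 W · cos²(24°) = 8.596 W.
I₂ = I₁ · cos²(38°) = 8.596 · 0.621 = 5.338 W.
I₃ = I₂ · cos²(60°) = 5.338 · 0.25 = 1.334 W.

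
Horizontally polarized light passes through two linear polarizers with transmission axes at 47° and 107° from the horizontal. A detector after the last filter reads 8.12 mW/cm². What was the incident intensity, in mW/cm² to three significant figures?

I₀ ≈ 69.8 mW/cm²

I₁ = I₀ cos²(47° − 0°) = I₀ cos²(47°) = 0.4651 I₀.
I₂ = I₁ cos²(107° − 47°) = 0.4651 I₀ · cos²(60°) = 0.1163 I₀.
So 8.12 mW/cm² = 0.1163 I₀, giving I₀ = 8.12/0.1163 = 69.83 mW/cm².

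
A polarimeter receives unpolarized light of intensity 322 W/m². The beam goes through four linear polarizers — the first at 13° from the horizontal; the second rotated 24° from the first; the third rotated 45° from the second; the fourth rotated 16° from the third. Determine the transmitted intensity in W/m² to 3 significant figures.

Unpolarized light through the first polarizer → I₁ = 322 W/m²/2 = 161 W/m², polarized at 13°.
I₂ = I₁ · cos²(24°) = 161 · 0.8346 = 134.4 W/m².
I₃ = I₂ · cos²(45°) = 134.4 · 0.5 = 67.18 W/m².
I₄ = I₃ · cos²(16°) = 67.18 · 0.924 = 62.08 W/m².

I ≈ 62.1 W/m²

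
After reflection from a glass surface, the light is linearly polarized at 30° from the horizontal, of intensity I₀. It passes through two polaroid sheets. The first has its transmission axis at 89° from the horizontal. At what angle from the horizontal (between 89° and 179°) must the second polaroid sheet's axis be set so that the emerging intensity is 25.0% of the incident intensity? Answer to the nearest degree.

θ ≈ 103°

By Malus's law, I₁ = I₀ cos²(89° − 30°) = I₀ cos²(59°) = 0.2653 I₀.
Need I₂/I₀ = 0.25, so cos²(θ − 89°) = 0.25 / 0.2653 = 0.9425.
θ − 89° = arccos(√0.9425) = 13.9°, giving θ ≈ 89 + 13.9 = 102.9°.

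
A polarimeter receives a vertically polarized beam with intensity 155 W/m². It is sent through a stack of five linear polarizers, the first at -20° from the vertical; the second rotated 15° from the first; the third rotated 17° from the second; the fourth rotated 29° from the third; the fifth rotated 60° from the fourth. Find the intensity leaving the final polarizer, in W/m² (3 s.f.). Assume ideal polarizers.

I₁ = 155 W/m² · cos²(20°) = 136.9 W/m².
I₂ = I₁ · cos²(15°) = 136.9 · 0.933 = 127.7 W/m².
I₃ = I₂ · cos²(17°) = 127.7 · 0.9145 = 116.8 W/m².
I₄ = I₃ · cos²(29°) = 116.8 · 0.765 = 89.34 W/m².
I₅ = I₄ · cos²(60°) = 89.34 · 0.25 = 22.33 W/m².

I ≈ 22.3 W/m²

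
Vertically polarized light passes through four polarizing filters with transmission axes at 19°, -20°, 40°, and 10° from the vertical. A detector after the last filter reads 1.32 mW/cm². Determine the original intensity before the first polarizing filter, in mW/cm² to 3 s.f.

I₀ ≈ 13.0 mW/cm²

I₁ = I₀ cos²(19° − 0°) = I₀ cos²(19°) = 0.894 I₀.
I₂ = I₁ cos²(-20° − 19°) = 0.894 I₀ · cos²(39°) = 0.5399 I₀.
I₃ = I₂ cos²(40° + 20°) = 0.5399 I₀ · cos²(60°) = 0.135 I₀.
I₄ = I₃ cos²(10° − 40°) = 0.135 I₀ · cos²(30°) = 0.1012 I₀.
So 1.32 mW/cm² = 0.1012 I₀, giving I₀ = 1.32/0.1012 = 13.04 mW/cm².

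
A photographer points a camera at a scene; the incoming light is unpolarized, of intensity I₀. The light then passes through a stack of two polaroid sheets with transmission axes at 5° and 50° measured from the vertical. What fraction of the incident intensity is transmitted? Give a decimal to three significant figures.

Unpolarized light through the first polarizer → I₁ = ½ I₀, now polarized at 5°.
I₂ = I₁ cos²(50° − 5°) = 0.5 I₀ · cos²(45°) = 0.25 I₀.
Transmitted fraction = 0.25.

≈ 0.250 I₀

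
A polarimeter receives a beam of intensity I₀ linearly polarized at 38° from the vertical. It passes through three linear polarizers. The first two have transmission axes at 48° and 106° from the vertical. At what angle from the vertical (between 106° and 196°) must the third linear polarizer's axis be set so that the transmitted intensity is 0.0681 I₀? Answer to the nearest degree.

θ ≈ 166°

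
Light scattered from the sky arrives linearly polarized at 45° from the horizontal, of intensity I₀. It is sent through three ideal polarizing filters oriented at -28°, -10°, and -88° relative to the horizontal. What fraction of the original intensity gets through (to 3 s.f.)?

I₁ = I₀ cos²(-28° − 45°) = I₀ cos²(73°) = 0.08548 I₀.
I₂ = I₁ cos²(-10° + 28°) = 0.08548 I₀ · cos²(18°) = 0.07732 I₀.
I₃ = I₂ cos²(-88° + 10°) = 0.07732 I₀ · cos²(78°) = 0.003342 I₀.
Transmitted fraction = 0.003342.

≈ 0.00334 I₀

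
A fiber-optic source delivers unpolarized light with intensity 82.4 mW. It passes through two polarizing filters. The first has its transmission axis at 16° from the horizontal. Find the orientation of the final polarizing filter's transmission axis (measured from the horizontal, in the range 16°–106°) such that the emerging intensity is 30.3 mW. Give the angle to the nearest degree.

Unpolarized light through the first polarizer → I₁ = ½ I₀, now polarized at 16°.
Target fraction: 30.3 / 82.4 mW = 0.3677 of I₀.
Need I₂/I₀ = 0.3677, so cos²(θ − 16°) = 0.3677 / 0.5 = 0.7354.
θ − 16° = arccos(√0.7354) = 31.0°, giving θ ≈ 16 + 31.0 = 47.0°.

θ ≈ 47°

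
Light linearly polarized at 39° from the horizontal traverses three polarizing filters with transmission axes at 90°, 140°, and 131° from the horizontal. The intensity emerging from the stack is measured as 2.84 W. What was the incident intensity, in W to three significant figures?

I₀ ≈ 17.8 W

By Malus's law, I₁ = I₀ cos²(90° − 39°) = I₀ cos²(51°) = 0.396 I₀.
I₂ = I₁ cos²(140° − 90°) = 0.396 I₀ · cos²(50°) = 0.1636 I₀.
I₃ = I₂ cos²(131° − 140°) = 0.1636 I₀ · cos²(9°) = 0.1596 I₀.
So 2.84 W = 0.1596 I₀, giving I₀ = 2.84/0.1596 = 17.79 W.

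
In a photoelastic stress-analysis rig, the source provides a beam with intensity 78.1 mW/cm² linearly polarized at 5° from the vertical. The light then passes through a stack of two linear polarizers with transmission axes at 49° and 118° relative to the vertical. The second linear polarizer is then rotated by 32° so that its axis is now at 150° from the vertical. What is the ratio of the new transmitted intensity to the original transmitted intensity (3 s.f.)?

I_new/I_old ≈ 0.283

Before rotation:
I₁ = I₀ cos²(49° − 5°) = I₀ cos²(44°) = 0.5174 I₀.
I₂ = I₁ cos²(118° − 49°) = 0.5174 I₀ · cos²(69°) = 0.06645 I₀.
After rotation:
I₁ = I₀ cos²(49° − 5°) = I₀ cos²(44°) = 0.5174 I₀.
Angle between axes 1 and 2: 79°. I₂ = 0.5174 I₀ · cos²(79°) = 0.01884 I₀.
Ratio = 0.01884 / 0.06645 = 0.2835.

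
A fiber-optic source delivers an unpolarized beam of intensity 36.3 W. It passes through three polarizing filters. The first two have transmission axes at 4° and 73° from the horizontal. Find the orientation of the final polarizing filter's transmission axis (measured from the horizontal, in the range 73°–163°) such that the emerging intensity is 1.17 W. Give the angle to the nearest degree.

Unpolarized light through the first polarizer → I₁ = ½ I₀, now polarized at 4°.
I₂ = I₁ cos²(73° − 4°) = 0.5 I₀ · cos²(69°) = 0.06421 I₀.
Target fraction: 1.17 / 36.3 W = 0.03223 of I₀.
Need I₃/I₀ = 0.03223, so cos²(θ − 73°) = 0.03223 / 0.06421 = 0.5019.
θ − 73° = arccos(√0.5019) = 44.9°, giving θ ≈ 73 + 44.9 = 117.9°.

θ ≈ 118°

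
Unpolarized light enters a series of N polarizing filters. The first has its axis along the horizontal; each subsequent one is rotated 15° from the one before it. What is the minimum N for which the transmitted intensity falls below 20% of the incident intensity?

N = 15

First polarizer halves the unpolarized light: factor 1/2.
Each further stage multiplies by cos²(15°) = 0.933.
After N polarizers: T = 0.5·0.933^(N−1). Require T < 0.20 ⇒ N−1 > ln(0.20/0.5)/ln(0.933) = 13.22, so N−1 ≥ 14 and N = 15.
Check: N=15 gives T = 0.1894 < 0.20; N=14 gives T = 0.203.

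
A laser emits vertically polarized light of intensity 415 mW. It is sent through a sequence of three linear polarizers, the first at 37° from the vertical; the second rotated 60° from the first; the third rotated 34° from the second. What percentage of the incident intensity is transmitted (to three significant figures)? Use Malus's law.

≈ 11.0%

By Malus's law, I₁ = 415 mW · cos²(37°) = 264.7 mW.
I₂ = I₁ · cos²(60°) = 264.7 · 0.25 = 66.17 mW.
I₃ = I₂ · cos²(34°) = 66.17 · 0.6873 = 45.48 mW.
That is 10.96% of the incident intensity.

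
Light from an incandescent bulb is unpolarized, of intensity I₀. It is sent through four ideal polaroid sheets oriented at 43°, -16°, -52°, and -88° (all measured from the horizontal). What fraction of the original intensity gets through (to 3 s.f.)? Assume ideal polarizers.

≈ 0.0568 I₀

Unpolarized light through the first polarizer → I₁ = ½ I₀, now polarized at 43°.
I₂ = I₁ cos²(-16° − 43°) = 0.5 I₀ · cos²(59°) = 0.1326 I₀.
I₃ = I₂ cos²(-52° + 16°) = 0.1326 I₀ · cos²(36°) = 0.08681 I₀.
I₄ = I₃ cos²(-88° + 52°) = 0.08681 I₀ · cos²(36°) = 0.05682 I₀.
Transmitted fraction = 0.05682.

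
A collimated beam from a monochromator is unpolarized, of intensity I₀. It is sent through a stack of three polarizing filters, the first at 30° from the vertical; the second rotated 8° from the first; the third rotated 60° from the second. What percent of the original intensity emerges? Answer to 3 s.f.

≈ 12.3%

Unpolarized light through the first polarizer → I₁ = ½ I₀, now polarized at 30°.
I₂ = I₁ cos²(8°) = 0.5 · 0.9806 I₀ = 0.4903 I₀.
I₃ = I₂ cos²(60°) = 0.4903 · 0.25 I₀ = 0.1226 I₀.
That is 12.26% of the incident intensity.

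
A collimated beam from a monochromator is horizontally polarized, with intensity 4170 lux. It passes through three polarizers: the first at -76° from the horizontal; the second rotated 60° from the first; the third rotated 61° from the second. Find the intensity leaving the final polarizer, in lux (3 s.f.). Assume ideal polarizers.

I ≈ 14.3 lux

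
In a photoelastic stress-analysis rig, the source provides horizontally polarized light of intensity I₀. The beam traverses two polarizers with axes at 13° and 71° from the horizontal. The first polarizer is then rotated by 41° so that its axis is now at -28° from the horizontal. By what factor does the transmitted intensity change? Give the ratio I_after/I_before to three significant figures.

Before rotation:
By Malus's law, I₁ = I₀ cos²(13° − 0°) = I₀ cos²(13°) = 0.9494 I₀.
I₂ = I₁ cos²(71° − 13°) = 0.9494 I₀ · cos²(58°) = 0.2666 I₀.
After rotation:
I₁ = I₀ cos²(-28° − 0°) = I₀ cos²(28°) = 0.7796 I₀.
Angle between axes 1 and 2: 81°. I₂ = 0.7796 I₀ · cos²(81°) = 0.01908 I₀.
Ratio = 0.01908 / 0.2666 = 0.07156.

I_new/I_old ≈ 0.0716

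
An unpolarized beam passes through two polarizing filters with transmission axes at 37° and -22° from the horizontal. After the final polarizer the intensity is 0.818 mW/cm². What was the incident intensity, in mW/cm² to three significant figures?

I₀ ≈ 6.17 mW/cm²

Unpolarized light through the first polarizer → I₁ = ½ I₀, now polarized at 37°.
I₂ = I₁ cos²(-22° − 37°) = 0.5 I₀ · cos²(59°) = 0.1326 I₀.
So 0.818 mW/cm² = 0.1326 I₀, giving I₀ = 0.818/0.1326 = 6.167 mW/cm².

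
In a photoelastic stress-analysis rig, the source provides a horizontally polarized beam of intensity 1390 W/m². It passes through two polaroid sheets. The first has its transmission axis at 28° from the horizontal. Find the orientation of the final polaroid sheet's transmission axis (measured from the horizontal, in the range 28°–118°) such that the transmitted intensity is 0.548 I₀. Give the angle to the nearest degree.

θ ≈ 61°

I₁ = I₀ cos²(28° − 0°) = I₀ cos²(28°) = 0.7796 I₀.
Need I₂/I₀ = 0.548, so cos²(θ − 28°) = 0.548 / 0.7796 = 0.7029.
θ − 28° = arccos(√0.7029) = 33.0°, giving θ ≈ 28 + 33.0 = 61.0°.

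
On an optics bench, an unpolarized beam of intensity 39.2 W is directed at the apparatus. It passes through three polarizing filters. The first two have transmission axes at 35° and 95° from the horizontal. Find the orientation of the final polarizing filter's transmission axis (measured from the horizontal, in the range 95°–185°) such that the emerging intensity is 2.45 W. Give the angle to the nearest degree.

Unpolarized light through the first polarizer → I₁ = ½ I₀, now polarized at 35°.
I₂ = I₁ cos²(95° − 35°) = 0.5 I₀ · cos²(60°) = 0.125 I₀.
Target fraction: 2.45 / 39.2 W = 0.0625 of I₀.
Need I₃/I₀ = 0.0625, so cos²(θ − 95°) = 0.0625 / 0.125 = 0.5.
θ − 95° = arccos(√0.5) = 45.0°, giving θ ≈ 95 + 45.0 = 140.0°.

θ ≈ 140°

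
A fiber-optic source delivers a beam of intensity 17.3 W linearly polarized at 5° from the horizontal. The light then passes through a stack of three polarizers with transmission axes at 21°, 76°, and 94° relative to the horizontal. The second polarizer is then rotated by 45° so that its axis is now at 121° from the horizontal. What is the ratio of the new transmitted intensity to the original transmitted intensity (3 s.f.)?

I_new/I_old ≈ 0.0804

Before rotation:
I₁ = I₀ cos²(21° − 5°) = I₀ cos²(16°) = 0.924 I₀.
I₂ = I₁ cos²(76° − 21°) = 0.924 I₀ · cos²(55°) = 0.304 I₀.
I₃ = I₂ cos²(94° − 76°) = 0.304 I₀ · cos²(18°) = 0.275 I₀.
After rotation:
I₁ = I₀ cos²(21° − 5°) = I₀ cos²(16°) = 0.924 I₀.
Angle between axes 1 and 2: 80°. I₂ = 0.924 I₀ · cos²(80°) = 0.02786 I₀.
I₃ = I₂ cos²(94° − 121°) = 0.02786 I₀ · cos²(27°) = 0.02212 I₀.
Ratio = 0.02212 / 0.275 = 0.08045.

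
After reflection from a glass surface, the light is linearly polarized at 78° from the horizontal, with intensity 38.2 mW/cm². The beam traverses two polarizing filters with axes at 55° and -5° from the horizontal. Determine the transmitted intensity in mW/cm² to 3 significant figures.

I₁ = 38.2 mW/cm² · cos²(23°) = 32.37 mW/cm².
I₂ = I₁ · cos²(60°) = 32.37 · 0.25 = 8.092 mW/cm².

I ≈ 8.09 mW/cm²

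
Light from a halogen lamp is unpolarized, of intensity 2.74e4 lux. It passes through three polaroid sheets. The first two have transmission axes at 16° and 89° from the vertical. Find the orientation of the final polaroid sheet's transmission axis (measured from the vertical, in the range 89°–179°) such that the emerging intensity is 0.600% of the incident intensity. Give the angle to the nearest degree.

Unpolarized light through the first polarizer → I₁ = ½ I₀, now polarized at 16°.
I₂ = I₁ cos²(89° − 16°) = 0.5 I₀ · cos²(73°) = 0.04274 I₀.
Need I₃/I₀ = 0.006, so cos²(θ − 89°) = 0.006 / 0.04274 = 0.1404.
θ − 89° = arccos(√0.1404) = 68.0°, giving θ ≈ 89 + 68.0 = 157.0°.

θ ≈ 157°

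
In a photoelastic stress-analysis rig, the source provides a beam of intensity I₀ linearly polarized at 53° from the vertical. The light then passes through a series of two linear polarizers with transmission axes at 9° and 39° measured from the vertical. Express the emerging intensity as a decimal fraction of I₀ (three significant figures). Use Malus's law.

By Malus's law, I₁ = I₀ cos²(9° − 53°) = I₀ cos²(44°) = 0.5174 I₀.
I₂ = I₁ cos²(39° − 9°) = 0.5174 I₀ · cos²(30°) = 0.3881 I₀.
Transmitted fraction = 0.3881.

≈ 0.388 I₀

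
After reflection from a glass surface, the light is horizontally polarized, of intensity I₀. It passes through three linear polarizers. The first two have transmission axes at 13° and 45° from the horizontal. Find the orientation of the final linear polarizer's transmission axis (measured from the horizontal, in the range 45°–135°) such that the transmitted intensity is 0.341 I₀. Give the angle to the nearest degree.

By Malus's law, I₁ = I₀ cos²(13° − 0°) = I₀ cos²(13°) = 0.9494 I₀.
I₂ = I₁ cos²(45° − 13°) = 0.9494 I₀ · cos²(32°) = 0.6828 I₀.
Need I₃/I₀ = 0.341, so cos²(θ − 45°) = 0.341 / 0.6828 = 0.4994.
θ − 45° = arccos(√0.4994) = 45.0°, giving θ ≈ 45 + 45.0 = 90.0°.

θ ≈ 90°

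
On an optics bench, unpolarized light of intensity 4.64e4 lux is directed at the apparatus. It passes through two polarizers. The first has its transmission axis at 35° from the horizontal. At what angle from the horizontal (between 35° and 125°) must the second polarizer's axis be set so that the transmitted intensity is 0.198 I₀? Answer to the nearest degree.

Unpolarized light through the first polarizer → I₁ = ½ I₀, now polarized at 35°.
Need I₂/I₀ = 0.198, so cos²(θ − 35°) = 0.198 / 0.5 = 0.396.
θ − 35° = arccos(√0.396) = 51.0°, giving θ ≈ 35 + 51.0 = 86.0°.

θ ≈ 86°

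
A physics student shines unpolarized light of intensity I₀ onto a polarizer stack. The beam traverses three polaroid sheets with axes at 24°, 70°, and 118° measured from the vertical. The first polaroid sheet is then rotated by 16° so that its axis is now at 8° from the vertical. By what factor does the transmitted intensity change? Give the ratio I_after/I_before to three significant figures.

I_new/I_old ≈ 0.457

Before rotation:
Unpolarized light through the first polarizer → I₁ = ½ I₀, now polarized at 24°.
I₂ = I₁ cos²(70° − 24°) = 0.5 I₀ · cos²(46°) = 0.2413 I₀.
I₃ = I₂ cos²(118° − 70°) = 0.2413 I₀ · cos²(48°) = 0.108 I₀.
After rotation:
Unpolarized light through the first polarizer → I₁ = ½ I₀, now polarized at 8°.
I₂ = I₁ cos²(70° − 8°) = 0.5 I₀ · cos²(62°) = 0.1102 I₀.
I₃ = I₂ cos²(118° − 70°) = 0.1102 I₀ · cos²(48°) = 0.04934 I₀.
Ratio = 0.04934 / 0.108 = 0.4567.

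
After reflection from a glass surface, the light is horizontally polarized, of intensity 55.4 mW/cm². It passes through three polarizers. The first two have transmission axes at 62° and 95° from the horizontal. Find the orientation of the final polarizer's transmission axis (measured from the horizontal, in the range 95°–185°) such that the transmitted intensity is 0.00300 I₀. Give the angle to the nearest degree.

θ ≈ 177°

I₁ = I₀ cos²(62° − 0°) = I₀ cos²(62°) = 0.2204 I₀.
I₂ = I₁ cos²(95° − 62°) = 0.2204 I₀ · cos²(33°) = 0.155 I₀.
Need I₃/I₀ = 0.003, so cos²(θ − 95°) = 0.003 / 0.155 = 0.01935.
θ − 95° = arccos(√0.01935) = 82.0°, giving θ ≈ 95 + 82.0 = 177.0°.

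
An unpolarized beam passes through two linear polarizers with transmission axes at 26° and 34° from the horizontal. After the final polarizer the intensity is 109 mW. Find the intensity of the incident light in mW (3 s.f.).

I₀ ≈ 222 mW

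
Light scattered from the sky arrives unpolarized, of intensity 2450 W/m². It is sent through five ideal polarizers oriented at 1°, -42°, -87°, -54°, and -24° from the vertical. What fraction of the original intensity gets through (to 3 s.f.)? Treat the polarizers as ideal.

I/I₀ ≈ 0.0705

Unpolarized light through the first polarizer → I₁ = 2450 W/m²/2 = 1225 W/m², polarized at 1°.
I₂ = I₁ · cos²(43°) = 1225 · 0.5349 = 655.2 W/m².
I₃ = I₂ · cos²(45°) = 655.2 · 0.5 = 327.6 W/m².
I₄ = I₃ · cos²(33°) = 327.6 · 0.7034 = 230.4 W/m².
I₅ = I₄ · cos²(30°) = 230.4 · 0.75 = 172.8 W/m².
Transmitted fraction = 0.07054.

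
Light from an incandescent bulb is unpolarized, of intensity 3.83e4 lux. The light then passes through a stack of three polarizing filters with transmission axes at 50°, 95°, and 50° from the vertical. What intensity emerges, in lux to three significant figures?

Unpolarized light through the first polarizer → I₁ = 3.83e4 lux/2 = 1.915e+04 lux, polarized at 50°.
I₂ = I₁ · cos²(45°) = 1.915e+04 · 0.5 = 9575 lux.
I₃ = I₂ · cos²(45°) = 9575 · 0.5 = 4788 lux.

I ≈ 4790 lux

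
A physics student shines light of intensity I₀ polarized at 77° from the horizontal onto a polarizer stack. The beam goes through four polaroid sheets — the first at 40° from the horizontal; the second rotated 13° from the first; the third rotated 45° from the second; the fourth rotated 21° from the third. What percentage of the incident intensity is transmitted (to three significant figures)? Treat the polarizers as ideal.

≈ 26.4%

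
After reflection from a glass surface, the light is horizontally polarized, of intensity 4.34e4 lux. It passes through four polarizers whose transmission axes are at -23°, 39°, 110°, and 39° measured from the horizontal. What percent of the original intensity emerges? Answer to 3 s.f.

≈ 0.210%

I₁ = 4.34e4 lux · cos²(23°) = 3.677e+04 lux.
I₂ = I₁ · cos²(62°) = 3.677e+04 · 0.2204 = 8105 lux.
I₃ = I₂ · cos²(71°) = 8105 · 0.106 = 859.1 lux.
I₄ = I₃ · cos²(71°) = 859.1 · 0.106 = 91.06 lux.
That is 0.2098% of the incident intensity.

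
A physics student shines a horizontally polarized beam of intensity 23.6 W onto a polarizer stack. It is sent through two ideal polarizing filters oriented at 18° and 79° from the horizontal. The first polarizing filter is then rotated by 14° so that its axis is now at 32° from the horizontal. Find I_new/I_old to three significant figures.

I_new/I_old ≈ 1.57

Before rotation:
I₁ = I₀ cos²(18° − 0°) = I₀ cos²(18°) = 0.9045 I₀.
I₂ = I₁ cos²(79° − 18°) = 0.9045 I₀ · cos²(61°) = 0.2126 I₀.
After rotation:
I₁ = I₀ cos²(32° − 0°) = I₀ cos²(32°) = 0.7192 I₀.
I₂ = I₁ cos²(79° − 32°) = 0.7192 I₀ · cos²(47°) = 0.3345 I₀.
Ratio = 0.3345 / 0.2126 = 1.573.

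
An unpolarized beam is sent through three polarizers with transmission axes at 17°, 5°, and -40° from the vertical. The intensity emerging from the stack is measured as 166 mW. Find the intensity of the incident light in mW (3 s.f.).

I₀ ≈ 694 mW

Unpolarized light through the first polarizer → I₁ = ½ I₀, now polarized at 17°.
I₂ = I₁ cos²(5° − 17°) = 0.5 I₀ · cos²(12°) = 0.4784 I₀.
I₃ = I₂ cos²(-40° − 5°) = 0.4784 I₀ · cos²(45°) = 0.2392 I₀.
So 166 mW = 0.2392 I₀, giving I₀ = 166/0.2392 = 694 mW.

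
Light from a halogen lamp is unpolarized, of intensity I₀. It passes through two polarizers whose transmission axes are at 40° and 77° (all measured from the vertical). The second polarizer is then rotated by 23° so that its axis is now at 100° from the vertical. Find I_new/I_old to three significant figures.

I_new/I_old ≈ 0.392

Before rotation:
Unpolarized light through the first polarizer → I₁ = ½ I₀, now polarized at 40°.
I₂ = I₁ cos²(77° − 40°) = 0.5 I₀ · cos²(37°) = 0.3189 I₀.
After rotation:
Unpolarized light through the first polarizer → I₁ = ½ I₀, now polarized at 40°.
I₂ = I₁ cos²(100° − 40°) = 0.5 I₀ · cos²(60°) = 0.125 I₀.
Ratio = 0.125 / 0.3189 = 0.392.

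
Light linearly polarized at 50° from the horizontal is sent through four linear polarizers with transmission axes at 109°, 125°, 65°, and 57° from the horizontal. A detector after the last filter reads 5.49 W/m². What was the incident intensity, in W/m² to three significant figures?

By Malus's law, I₁ = I₀ cos²(109° − 50°) = I₀ cos²(59°) = 0.2653 I₀.
I₂ = I₁ cos²(125° − 109°) = 0.2653 I₀ · cos²(16°) = 0.2451 I₀.
I₃ = I₂ cos²(65° − 125°) = 0.2451 I₀ · cos²(60°) = 0.06128 I₀.
I₄ = I₃ cos²(57° − 65°) = 0.06128 I₀ · cos²(8°) = 0.06009 I₀.
So 5.49 W/m² = 0.06009 I₀, giving I₀ = 5.49/0.06009 = 91.36 W/m².

I₀ ≈ 91.4 W/m²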